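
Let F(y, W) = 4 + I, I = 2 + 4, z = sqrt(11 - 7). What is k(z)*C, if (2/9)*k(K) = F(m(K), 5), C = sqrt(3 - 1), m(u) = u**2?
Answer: 45*sqrt(2) ≈ 63.640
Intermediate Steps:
C = sqrt(2) ≈ 1.4142
z = 2 (z = sqrt(4) = 2)
I = 6
F(y, W) = 10 (F(y, W) = 4 + 6 = 10)
k(K) = 45 (k(K) = (9/2)*10 = 45)
k(z)*C = 45*sqrt(2)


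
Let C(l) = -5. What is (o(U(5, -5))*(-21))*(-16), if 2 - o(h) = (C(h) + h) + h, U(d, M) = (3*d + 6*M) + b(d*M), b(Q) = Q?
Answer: 29232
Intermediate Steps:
U(d, M) = 3*d + 6*M + M*d (U(d, M) = (3*d + 6*M) + d*M = (3*d + 6*M) + M*d = 3*d + 6*M + M*d)
o(h) = 7 - 2*h (o(h) = 2 - ((-5 + h) + h) = 2 - (-5 + 2*h) = 2 + (5 - 2*h) = 7 - 2*h)
(o(U(5, -5))*(-21))*(-16) = ((7 - 2*(3*5 + 6*(-5) - 5*5))*(-21))*(-16) = ((7 - 2*(15 - 30 - 25))*(-21))*(-16) = ((7 - 2*(-40))*(-21))*(-16) = ((7 + 80)*(-21))*(-16) = (87*(-21))*(-16) = -1827*(-16) = 29232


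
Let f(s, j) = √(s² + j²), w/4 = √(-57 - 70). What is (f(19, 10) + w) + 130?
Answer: 130 + √461 + 4*I*√127 ≈ 151.47 + 45.078*I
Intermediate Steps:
w = 4*I*√127 (w = 4*√(-57 - 70) = 4*√(-127) = 4*(I*√127) = 4*I*√127 ≈ 45.078*I)
f(s, j) = √(j² + s²)
(f(19, 10) + w) + 130 = (√(10² + 19²) + 4*I*√127) + 130 = (√(100 + 361) + 4*I*√127) + 130 = (√461 + 4*I*√127) + 130 = 130 + √461 + 4*I*√127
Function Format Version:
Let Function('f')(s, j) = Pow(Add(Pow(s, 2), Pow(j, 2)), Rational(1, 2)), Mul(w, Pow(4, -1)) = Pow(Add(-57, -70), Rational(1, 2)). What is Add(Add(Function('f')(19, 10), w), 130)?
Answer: Add(130, Pow(461, Rational(1, 2)), Mul(4, I, Pow(127, Rational(1, 2)))) ≈ Add(151.47, Mul(45.078, I))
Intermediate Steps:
w = Mul(4, I, Pow(127, Rational(1, 2))) (w = Mul(4, Pow(Add(-57, -70), Rational(1, 2))) = Mul(4, Pow(-127, Rational(1, 2))) = Mul(4, Mul(I, Pow(127, Rational(1, 2)))) = Mul(4, I, Pow(127, Rational(1, 2))) ≈ Mul(45.078, I))
Function('f')(s, j) = Pow(Add(Pow(j, 2), Pow(s, 2)), Rational(1, 2))
Add(Add(Function('f')(19, 10), w), 130) = Add(Add(Pow(Add(Pow(10, 2), Pow(19, 2)), Rational(1, 2)), Mul(4, I, Pow(127, Rational(1, 2)))), 130) = Add(Add(Pow(Add(100, 361), Rational(1, 2)), Mul(4, I, Pow(127, Rational(1, 2)))), 130) = Add(Add(Pow(461, Rational(1, 2)), Mul(4, I, Pow(127, Rational(1, 2)))), 130) = Add(130, Pow(461, Rational(1, 2)), Mul(4, I, Pow(127, Rational(1, 2))))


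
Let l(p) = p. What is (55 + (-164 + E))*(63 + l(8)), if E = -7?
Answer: -8236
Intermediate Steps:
(55 + (-164 + E))*(63 + l(8)) = (55 + (-164 - 7))*(63 + 8) = (55 - 171)*71 = -116*71 = -8236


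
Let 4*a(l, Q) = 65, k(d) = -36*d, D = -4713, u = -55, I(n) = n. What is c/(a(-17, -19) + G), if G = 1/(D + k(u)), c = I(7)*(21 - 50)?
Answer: -2219196/177641 ≈ -12.493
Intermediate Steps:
a(l, Q) = 65/4 (a(l, Q) = (1/4)*65 = 65/4)
c = -203 (c = 7*(21 - 50) = 7*(-29) = -203)
G = -1/2733 (G = 1/(-4713 - 36*(-55)) = 1/(-4713 + 1980) = 1/(-2733) = -1/2733 ≈ -0.00036590)
c/(a(-17, -19) + G) = -203/(65/4 - 1/2733) = -203/177641/10932 = -203*10932/177641 = -2219196/177641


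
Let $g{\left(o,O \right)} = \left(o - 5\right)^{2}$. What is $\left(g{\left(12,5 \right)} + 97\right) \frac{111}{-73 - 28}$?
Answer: $- \frac{16206}{101} \approx -160.46$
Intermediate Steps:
$g{\left(o,O \right)} = \left(-5 + o\right)^{2}$
$\left(g{\left(12,5 \right)} + 97\right) \frac{111}{-73 - 28} = \left(\left(-5 + 12\right)^{2} + 97\right) \frac{111}{-73 - 28} = \left(7^{2} + 97\right) \frac{111}{-101} = \left(49 + 97\right) 111 \left(- \frac{1}{101}\right) = 146 \left(- \frac{111}{101}\right) = - \frac{16206}{101}$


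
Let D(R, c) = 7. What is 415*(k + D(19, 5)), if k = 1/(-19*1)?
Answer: 54780/19 ≈ 2883.2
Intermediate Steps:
k = -1/19 (k = 1/(-19) = -1/19 ≈ -0.052632)
415*(k + D(19, 5)) = 415*(-1/19 + 7) = 415*(132/19) = 54780/19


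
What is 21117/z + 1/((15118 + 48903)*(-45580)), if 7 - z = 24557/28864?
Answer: 1778629577621394349/517932436755380 ≈ 3434.1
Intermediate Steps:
z = 177491/28864 (z = 7 - 24557/28864 = 177491/28864 ≈ 6.1492)
21117/z + 1/((15118 + 48903)*(-45580)) = 21117/(177491/28864) + 1/((15118 + 48903)*(-45580)) = 21117*(28864/177491) - 1/45580/64021 = 609521088/177491 + (1/64021)*(-1/45580) = 609521088/177491 - 1/2918077180 = 1778629577621394349/517932436755380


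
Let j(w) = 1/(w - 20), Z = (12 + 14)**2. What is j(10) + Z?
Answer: 6759/10 ≈ 675.90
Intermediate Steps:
Z = 676 (Z = 26**2 = 676)
j(w) = 1/(-20 + w)
j(10) + Z = 1/(-20 + 10) + 676 = 1/(-10) + 676 = -1/10 + 676 = 6759/10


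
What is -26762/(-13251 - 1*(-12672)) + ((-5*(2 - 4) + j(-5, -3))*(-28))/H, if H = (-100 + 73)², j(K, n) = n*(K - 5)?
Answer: 6287006/140697 ≈ 44.685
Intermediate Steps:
j(K, n) = n*(-5 + K)
H = 729 (H = (-27)² = 729)
-26762/(-13251 - 1*(-12672)) + ((-5*(2 - 4) + j(-5, -3))*(-28))/H = -26762/(-13251 - 1*(-12672)) + ((-5*(2 - 4) - 3*(-5 - 5))*(-28))/729 = -26762/(-13251 + 12672) + ((-5*(-2) - 3*(-10))*(-28))*(1/729) = -26762/(-579) + ((10 + 30)*(-28))*(1/729) = -26762*(-1/579) + (40*(-28))*(1/729) = 26762/579 - 1120*1/729 = 26762/579 - 1120/729 = 6287006/140697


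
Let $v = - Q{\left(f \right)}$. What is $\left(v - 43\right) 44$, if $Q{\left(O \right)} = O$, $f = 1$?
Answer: $-1936$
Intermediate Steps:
$v = -1$ ($v = \left(-1\right) 1 = -1$)
$\left(v - 43\right) 44 = \left(-1 - 43\right) 44 = \left(-44\right) 44 = -1936$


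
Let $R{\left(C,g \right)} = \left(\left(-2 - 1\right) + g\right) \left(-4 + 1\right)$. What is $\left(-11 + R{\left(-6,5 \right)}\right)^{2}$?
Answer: $289$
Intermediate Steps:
$R{\left(C,g \right)} = 9 - 3 g$ ($R{\left(C,g \right)} = \left(-3 + g\right) \left(-3\right) = 9 - 3 g$)
$\left(-11 + R{\left(-6,5 \right)}\right)^{2} = \left(-11 + \left(9 - 15\right)\right)^{2} = \left(-11 - 6\right)^{2} = \left(-17\right)^{2} = 289$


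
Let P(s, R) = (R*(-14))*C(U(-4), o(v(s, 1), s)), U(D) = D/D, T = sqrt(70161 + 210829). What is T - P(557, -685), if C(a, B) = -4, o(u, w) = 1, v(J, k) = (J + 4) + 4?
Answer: 38360 + sqrt(280990) ≈ 38890.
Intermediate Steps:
v(J, k) = 8 + J (v(J, k) = (4 + J) + 4 = 8 + J)
T = sqrt(280990) ≈ 530.08
U(D) = 1
P(s, R) = 56*R (P(s, R) = (R*(-14))*(-4) = -14*R*(-4) = 56*R)
T - P(557, -685) = sqrt(280990) - 56*(-685) = sqrt(280990) - 1*(-38360) = sqrt(280990) + 38360 = 38360 + sqrt(280990)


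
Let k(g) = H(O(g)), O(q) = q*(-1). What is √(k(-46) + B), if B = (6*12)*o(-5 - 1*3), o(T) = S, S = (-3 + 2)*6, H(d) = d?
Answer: I*√386 ≈ 19.647*I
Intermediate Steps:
O(q) = -q
k(g) = -g
S = -6 (S = -1*6 = -6)
o(T) = -6
B = -432 (B = (6*12)*(-6) = 72*(-6) = -432)
√(k(-46) + B) = √(-1*(-46) - 432) = √(46 - 432) = √(-386) = I*√386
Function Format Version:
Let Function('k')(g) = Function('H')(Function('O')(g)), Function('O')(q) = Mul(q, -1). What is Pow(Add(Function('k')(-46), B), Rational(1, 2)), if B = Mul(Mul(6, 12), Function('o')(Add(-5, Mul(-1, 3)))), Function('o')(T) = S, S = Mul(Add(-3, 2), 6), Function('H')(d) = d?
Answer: Mul(I, Pow(386, Rational(1, 2))) ≈ Mul(19.647, I)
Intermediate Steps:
Function('O')(q) = Mul(-1, q)
Function('k')(g) = Mul(-1, g)
S = -6 (S = Mul(-1, 6) = -6)
Function('o')(T) = -6
B = -432 (B = Mul(Mul(6, 12), -6) = Mul(72, -6) = -432)
Pow(Add(Function('k')(-46), B), Rational(1, 2)) = Pow(Add(Mul(-1, -46), -432), Rational(1, 2)) = Pow(Add(46, -432), Rational(1, 2)) = Pow(-386, Rational(1, 2)) = Mul(I, Pow(386, Rational(1, 2)))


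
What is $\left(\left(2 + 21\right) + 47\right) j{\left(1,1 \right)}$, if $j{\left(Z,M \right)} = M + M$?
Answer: $140$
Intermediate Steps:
$j{\left(Z,M \right)} = 2 M$
$\left(\left(2 + 21\right) + 47\right) j{\left(1,1 \right)} = \left(\left(2 + 21\right) + 47\right) 2 \cdot 1 = \left(23 + 47\right) 2 = 70 \cdot 2 = 140$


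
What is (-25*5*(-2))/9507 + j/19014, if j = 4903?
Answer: 1801/6338 ≈ 0.28416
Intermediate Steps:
(-25*5*(-2))/9507 + j/19014 = (-25*5*(-2))/9507 + 4903/19014 = -125*(-2)*(1/9507) + 4903*(1/19014) = 250*(1/9507) + 4903/19014 = 250/9507 + 4903/19014 = 1801/6338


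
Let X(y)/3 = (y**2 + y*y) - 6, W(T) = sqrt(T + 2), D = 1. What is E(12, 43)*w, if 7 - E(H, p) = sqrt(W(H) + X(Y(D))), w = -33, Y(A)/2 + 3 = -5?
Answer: -231 + 33*sqrt(1518 + sqrt(14)) ≈ 1056.3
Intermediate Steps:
Y(A) = -16 (Y(A) = -6 + 2*(-5) = -6 - 10 = -16)
W(T) = sqrt(2 + T)
X(y) = -18 + 6*y**2 (X(y) = 3*((y**2 + y*y) - 6) = 3*((y**2 + y**2) - 6) = 3*(2*y**2 - 6) = 3*(-6 + 2*y**2) = -18 + 6*y**2)
E(H, p) = 7 - sqrt(1518 + sqrt(2 + H)) (E(H, p) = 7 - sqrt(sqrt(2 + H) + (-18 + 6*(-16)**2)) = 7 - sqrt(sqrt(2 + H) + (-18 + 6*256)) = 7 - sqrt(sqrt(2 + H) + (-18 + 1536)) = 7 - sqrt(sqrt(2 + H) + 1518) = 7 - sqrt(1518 + sqrt(2 + H)))
E(12, 43)*w = (7 - sqrt(1518 + sqrt(2 + 12)))*(-33) = (7 - sqrt(1518 + sqrt(14)))*(-33) = -231 + 33*sqrt(1518 + sqrt(14))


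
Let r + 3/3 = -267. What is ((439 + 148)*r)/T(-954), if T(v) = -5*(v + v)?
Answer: -39329/2385 ≈ -16.490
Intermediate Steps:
r = -268 (r = -1 - 267 = -268)
T(v) = -10*v
((439 + 148)*r)/T(-954) = ((439 + 148)*(-268))/((-10*(-954))) = (587*(-268))/9540 = -157316*1/9540 = -39329/2385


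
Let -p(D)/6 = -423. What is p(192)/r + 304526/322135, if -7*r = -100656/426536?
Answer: 5650735375113/75057455 ≈ 75286.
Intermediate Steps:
r = 12582/373219 (r = -(-100656)/(7*426536) = -⅐*(-12582/53317) = 12582/373219 ≈ 0.033712)
p(D) = 2538 (p(D) = -6*(-423) = 2538)
p(192)/r + 304526/322135 = 2538/(12582/373219) + 304526/322135 = 2538*(373219/12582) + 304526*(1/322135) = 17541293/233 + 304526/322135 = 5650735375113/75057455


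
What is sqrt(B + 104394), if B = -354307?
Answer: I*sqrt(249913) ≈ 499.91*I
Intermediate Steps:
sqrt(B + 104394) = sqrt(-354307 + 104394) = sqrt(-249913) = I*sqrt(249913)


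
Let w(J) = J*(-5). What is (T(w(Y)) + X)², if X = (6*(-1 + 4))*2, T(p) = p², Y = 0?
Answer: 1296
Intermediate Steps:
w(J) = -5*J
X = 36 (X = (6*3)*2 = 18*2 = 36)
(T(w(Y)) + X)² = ((-5*0)² + 36)² = (0² + 36)² = (0 + 36)² = 36² = 1296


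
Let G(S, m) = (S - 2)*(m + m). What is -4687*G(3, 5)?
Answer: -46870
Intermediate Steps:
G(S, m) = 2*m*(-2 + S) (G(S, m) = (-2 + S)*(2*m) = 2*m*(-2 + S))
-4687*G(3, 5) = -9374*5*(-2 + 3) = -9374*5 = -4687*10 = -46870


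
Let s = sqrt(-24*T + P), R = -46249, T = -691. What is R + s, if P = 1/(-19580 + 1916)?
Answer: -46249 + 5*sqrt(808513779)/1104 ≈ -46120.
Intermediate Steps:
P = -1/17664 (P = 1/(-17664) = -1/17664 ≈ -5.6612e-5)
s = 5*sqrt(808513779)/1104 (s = sqrt(-24*(-691) - 1/17664) = sqrt(16584 - 1/17664) = sqrt(292939775/17664) = 5*sqrt(808513779)/1104 ≈ 128.78)
R + s = -46249 + 5*sqrt(808513779)/1104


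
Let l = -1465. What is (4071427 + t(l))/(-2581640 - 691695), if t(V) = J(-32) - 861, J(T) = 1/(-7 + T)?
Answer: -158752073/127660065 ≈ -1.2436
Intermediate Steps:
t(V) = -33580/39 (t(V) = 1/(-7 - 32) - 861 = 1/(-39) - 861 = -1/39 - 861 = -33580/39)
(4071427 + t(l))/(-2581640 - 691695) = (4071427 - 33580/39)/(-2581640 - 691695) = (158752073/39)/(-3273335) = (158752073/39)*(-1/3273335) = -158752073/127660065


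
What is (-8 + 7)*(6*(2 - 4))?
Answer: 12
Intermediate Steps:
(-8 + 7)*(6*(2 - 4)) = -6*(-2) = -1*(-12) = 12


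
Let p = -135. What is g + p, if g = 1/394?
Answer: -53189/394 ≈ -135.00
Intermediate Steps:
g = 1/394 ≈ 0.0025381
g + p = 1/394 - 135 = -53189/394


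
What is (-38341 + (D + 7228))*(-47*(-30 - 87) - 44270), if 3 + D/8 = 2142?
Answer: 542832771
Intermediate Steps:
D = 17112 (D = -24 + 8*2142 = -24 + 17136 = 17112)
(-38341 + (D + 7228))*(-47*(-30 - 87) - 44270) = (-38341 + (17112 + 7228))*(-47*(-30 - 87) - 44270) = (-38341 + 24340)*(-47*(-117) - 44270) = -14001*(5499 - 44270) = -14001*(-38771) = 542832771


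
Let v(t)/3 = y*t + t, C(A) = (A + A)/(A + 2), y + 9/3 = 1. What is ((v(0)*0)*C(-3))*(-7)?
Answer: 0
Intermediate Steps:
y = -2 (y = -3 + 1 = -2)
C(A) = 2*A/(2 + A) (C(A) = (2*A)/(2 + A) = 2*A/(2 + A))
v(t) = -3*t (v(t) = 3*(-2*t + t) = 3*(-t) = -3*t)
((v(0)*0)*C(-3))*(-7) = ((-3*0*0)*(2*(-3)/(2 - 3)))*(-7) = ((0*0)*(2*(-3)/(-1)))*(-7) = (0*(2*(-3)*(-1)))*(-7) = (0*6)*(-7) = 0*(-7) = 0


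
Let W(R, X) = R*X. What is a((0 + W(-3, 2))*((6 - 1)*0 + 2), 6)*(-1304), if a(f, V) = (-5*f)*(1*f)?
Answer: 938880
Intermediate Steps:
a(f, V) = -5*f² (a(f, V) = (-5*f)*f = -5*f²)
a((0 + W(-3, 2))*((6 - 1)*0 + 2), 6)*(-1304) = -5*(0 - 3*2)²*((6 - 1)*0 + 2)²*(-1304) = -5*(0 - 6)²*(5*0 + 2)²*(-1304) = -5*36*(0 + 2)²*(-1304) = -5*(-6*2)²*(-1304) = -5*(-12)²*(-1304) = -5*144*(-1304) = -720*(-1304) = 938880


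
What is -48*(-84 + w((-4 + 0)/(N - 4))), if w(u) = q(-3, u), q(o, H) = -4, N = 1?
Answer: 4224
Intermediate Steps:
w(u) = -4
-48*(-84 + w((-4 + 0)/(N - 4))) = -48*(-84 - 4) = -48*(-88) = 4224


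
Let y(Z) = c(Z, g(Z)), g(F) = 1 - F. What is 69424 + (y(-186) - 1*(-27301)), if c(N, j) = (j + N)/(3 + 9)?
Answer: 1160701/12 ≈ 96725.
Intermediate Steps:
c(N, j) = N/12 + j/12 (c(N, j) = (N + j)/12 = (N + j)*(1/12) = N/12 + j/12)
y(Z) = 1/12 (y(Z) = Z/12 + (1 - Z)/12 = Z/12 + (1/12 - Z/12) = 1/12)
69424 + (y(-186) - 1*(-27301)) = 69424 + (1/12 - 1*(-27301)) = 69424 + (1/12 + 27301) = 69424 + 327613/12 = 1160701/12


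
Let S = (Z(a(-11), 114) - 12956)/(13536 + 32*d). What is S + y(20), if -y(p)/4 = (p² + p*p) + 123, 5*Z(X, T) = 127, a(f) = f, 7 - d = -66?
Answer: -293061773/79360 ≈ -3692.8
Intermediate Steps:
d = 73 (d = 7 - 1*(-66) = 7 + 66 = 73)
Z(X, T) = 127/5 (Z(X, T) = (⅕)*127 = 127/5)
y(p) = -492 - 8*p² (y(p) = -4*((p² + p*p) + 123) = -4*((p² + p²) + 123) = -4*(2*p² + 123) = -4*(123 + 2*p²) = -492 - 8*p²)
S = -64653/79360 (S = (127/5 - 12956)/(13536 + 32*73) = -64653/(5*(13536 + 2336)) = -64653/5/15872 = -64653/5*1/15872 = -64653/79360 ≈ -0.81468)
S + y(20) = -64653/79360 + (-492 - 8*20²) = -64653/79360 + (-492 - 8*400) = -64653/79360 + (-492 - 3200) = -64653/79360 - 3692 = -293061773/79360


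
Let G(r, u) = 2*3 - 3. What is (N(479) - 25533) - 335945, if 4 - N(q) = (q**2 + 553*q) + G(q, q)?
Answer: -855805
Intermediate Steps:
G(r, u) = 3 (G(r, u) = 6 - 3 = 3)
N(q) = 1 - q**2 - 553*q (N(q) = 4 - ((q**2 + 553*q) + 3) = 4 - (3 + q**2 + 553*q) = 4 + (-3 - q**2 - 553*q) = 1 - q**2 - 553*q)
(N(479) - 25533) - 335945 = ((1 - 1*479**2 - 553*479) - 25533) - 335945 = ((1 - 1*229441 - 264887) - 25533) - 335945 = ((1 - 229441 - 264887) - 25533) - 335945 = (-494327 - 25533) - 335945 = -519860 - 335945 = -855805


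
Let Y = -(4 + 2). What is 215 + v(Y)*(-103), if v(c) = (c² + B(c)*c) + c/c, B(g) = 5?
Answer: -506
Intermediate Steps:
Y = -6 (Y = -1*6 = -6)
v(c) = 1 + c² + 5*c (v(c) = (c² + 5*c) + c/c = (c² + 5*c) + 1 = 1 + c² + 5*c)
215 + v(Y)*(-103) = 215 + (1 + (-6)² + 5*(-6))*(-103) = 215 + (1 + 36 - 30)*(-103) = 215 + 7*(-103) = 215 - 721 = -506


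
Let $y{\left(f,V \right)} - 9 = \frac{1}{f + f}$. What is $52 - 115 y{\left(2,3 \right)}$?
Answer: $- \frac{4047}{4} \approx -1011.8$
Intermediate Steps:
$y{\left(f,V \right)} = 9 + \frac{1}{2 f}$ ($y{\left(f,V \right)} = 9 + \frac{1}{f + f} = 9 + \frac{1}{2 f}$)
$52 - 115 y{\left(2,3 \right)} = 52 - 115 \left(9 + \frac{1}{2 \cdot 2}\right) = 52 - 115 \left(9 + \frac{1}{2} \cdot \frac{1}{2}\right) = 52 - 115 \left(9 + \frac{1}{4}\right) = 52 - \frac{4255}{4} = - \frac{4047}{4}$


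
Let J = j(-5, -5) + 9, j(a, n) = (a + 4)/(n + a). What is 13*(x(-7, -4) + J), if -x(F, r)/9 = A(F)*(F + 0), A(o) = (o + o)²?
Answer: 1606423/10 ≈ 1.6064e+5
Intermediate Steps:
A(o) = 4*o² (A(o) = (2*o)² = 4*o²)
j(a, n) = (4 + a)/(a + n)
x(F, r) = -36*F³ (x(F, r) = -9*4*F²*(F + 0) = -9*4*F²*F = -36*F³)
J = 91/10 (J = (4 - 5)/(-5 - 5) + 9 = -1/(-10) + 9 = -⅒*(-1) + 9 = ⅒ + 9 = 91/10 ≈ 9.1000)
13*(x(-7, -4) + J) = 13*(-36*(-7)³ + 91/10) = 13*(-36*(-343) + 91/10) = 13*(12348 + 91/10) = 13*(123571/10) = 1606423/10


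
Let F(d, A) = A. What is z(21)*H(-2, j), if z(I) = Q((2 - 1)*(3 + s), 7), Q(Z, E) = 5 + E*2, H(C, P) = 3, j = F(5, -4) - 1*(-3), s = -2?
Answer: 57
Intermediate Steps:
j = -1 (j = -4 - 1*(-3) = -4 + 3 = -1)
Q(Z, E) = 5 + 2*E
z(I) = 19 (z(I) = 5 + 2*7 = 5 + 14 = 19)
z(21)*H(-2, j) = 19*3 = 57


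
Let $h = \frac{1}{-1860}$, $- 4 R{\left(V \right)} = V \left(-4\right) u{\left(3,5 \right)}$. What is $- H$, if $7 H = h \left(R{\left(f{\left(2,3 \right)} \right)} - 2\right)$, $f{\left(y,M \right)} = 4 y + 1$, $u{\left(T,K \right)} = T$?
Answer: $\frac{5}{2604} \approx 0.0019201$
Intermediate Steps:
$f{\left(y,M \right)} = 1 + 4 y$
$R{\left(V \right)} = 3 V$ ($R{\left(V \right)} = - \frac{V \left(-4\right) 3}{4} = - \frac{- 4 V 3}{4} = - \frac{\left(-12\right) V}{4} = 3 V$)
$h = - \frac{1}{1860} \approx -0.00053763$
$H = - \frac{5}{2604}$ ($H = \frac{\left(- \frac{1}{1860}\right) \left(3 \left(1 + 4 \cdot 2\right) - 2\right)}{7} = \frac{\left(- \frac{1}{1860}\right) \left(3 \left(1 + 8\right) - 2\right)}{7} = \frac{\left(- \frac{1}{1860}\right) \left(3 \cdot 9 - 2\right)}{7} = \frac{\left(- \frac{1}{1860}\right) \left(27 - 2\right)}{7} = \frac{\left(- \frac{1}{1860}\right) 25}{7} = \frac{1}{7} \left(- \frac{5}{372}\right) = - \frac{5}{2604} \approx -0.0019201$)
$- H = \left(-1\right) \left(- \frac{5}{2604}\right) = \frac{5}{2604}$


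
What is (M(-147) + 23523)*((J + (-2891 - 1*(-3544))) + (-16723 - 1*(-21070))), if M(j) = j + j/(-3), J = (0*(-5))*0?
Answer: 117125000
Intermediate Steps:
J = 0 (J = 0*0 = 0)
M(j) = 2*j/3 (M(j) = j - j/3 = 2*j/3)
(M(-147) + 23523)*((J + (-2891 - 1*(-3544))) + (-16723 - 1*(-21070))) = ((⅔)*(-147) + 23523)*((0 + (-2891 - 1*(-3544))) + (-16723 - 1*(-21070))) = (-98 + 23523)*((0 + (-2891 + 3544)) + (-16723 + 21070)) = 23425*((0 + 653) + 4347) = 23425*(653 + 4347) = 23425*5000 = 117125000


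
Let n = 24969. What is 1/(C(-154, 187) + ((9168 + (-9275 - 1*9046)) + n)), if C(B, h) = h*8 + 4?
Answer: 1/17316 ≈ 5.7750e-5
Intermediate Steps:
C(B, h) = 4 + 8*h (C(B, h) = 8*h + 4 = 4 + 8*h)
1/(C(-154, 187) + ((9168 + (-9275 - 1*9046)) + n)) = 1/((4 + 8*187) + ((9168 + (-9275 - 1*9046)) + 24969)) = 1/((4 + 1496) + ((9168 + (-9275 - 9046)) + 24969)) = 1/(1500 + ((9168 - 18321) + 24969)) = 1/(1500 + (-9153 + 24969)) = 1/(1500 + 15816) = 1/17316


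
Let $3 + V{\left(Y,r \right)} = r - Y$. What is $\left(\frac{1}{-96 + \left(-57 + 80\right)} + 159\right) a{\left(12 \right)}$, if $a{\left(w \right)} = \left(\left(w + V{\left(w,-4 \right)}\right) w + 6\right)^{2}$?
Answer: $\frac{70610904}{73} \approx 9.6727 \cdot 10^{5}$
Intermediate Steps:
$V{\left(Y,r \right)} = -3 + r - Y$ ($V{\left(Y,r \right)} = -3 - \left(Y - r\right) = -3 + r - Y$)
$a{\left(w \right)} = \left(6 - 7 w\right)^{2}$ ($a{\left(w \right)} = \left(\left(w - \left(7 + w\right)\right) w + 6\right)^{2} = \left(- 7 w + 6\right)^{2} = \left(6 - 7 w\right)^{2}$)
$\left(\frac{1}{-96 + \left(-57 + 80\right)} + 159\right) a{\left(12 \right)} = \left(\frac{1}{-96 + \left(-57 + 80\right)} + 159\right) \left(36 - 1008 + 49 \cdot 12^{2}\right) = \left(\frac{1}{-96 + 23} + 159\right) \left(36 - 1008 + 49 \cdot 144\right) = \left(\frac{1}{-73} + 159\right) \left(36 - 1008 + 7056\right) = \left(- \frac{1}{73} + 159\right) 6084 = \frac{11606}{73} \cdot 6084 = \frac{70610904}{73}$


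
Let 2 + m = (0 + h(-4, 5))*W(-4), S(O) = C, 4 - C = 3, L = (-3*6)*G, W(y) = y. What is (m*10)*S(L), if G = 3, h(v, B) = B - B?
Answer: -20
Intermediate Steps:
h(v, B) = 0
L = -54 (L = -3*6*3 = -18*3 = -54)
C = 1 (C = 4 - 1*3 = 4 - 3 = 1)
S(O) = 1
m = -2 (m = -2 + (0 + 0)*(-4) = -2 + 0*(-4) = -2 + 0 = -2)
(m*10)*S(L) = -2*10*1 = -20*1 = -20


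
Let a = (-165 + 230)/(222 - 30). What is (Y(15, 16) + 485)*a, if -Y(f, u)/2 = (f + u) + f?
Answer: 8515/64 ≈ 133.05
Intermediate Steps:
Y(f, u) = -4*f - 2*u (Y(f, u) = -2*((f + u) + f) = -2*(u + 2*f) = -4*f - 2*u)
a = 65/192 ≈ 0.33854
(Y(15, 16) + 485)*a = ((-4*15 - 2*16) + 485)*(65/192) = ((-60 - 32) + 485)*(65/192) = (-92 + 485)*(65/192) = 393*(65/192) = 8515/64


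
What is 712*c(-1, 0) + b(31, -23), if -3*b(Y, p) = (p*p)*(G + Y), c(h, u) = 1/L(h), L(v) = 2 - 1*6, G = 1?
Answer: -17462/3 ≈ -5820.7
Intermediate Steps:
L(v) = -4 (L(v) = 2 - 6 = -4)
c(h, u) = -¼ (c(h, u) = 1/(-4) = -¼)
b(Y, p) = -p²*(1 + Y)/3 (b(Y, p) = -p*p*(1 + Y)/3 = -p²*(1 + Y)/3)
712*c(-1, 0) + b(31, -23) = 712*(-¼) + (⅓)*(-23)²*(-1 - 1*31) = -178 + (⅓)*529*(-1 - 31) = -178 + (⅓)*529*(-32) = -178 - 16928/3 = -17462/3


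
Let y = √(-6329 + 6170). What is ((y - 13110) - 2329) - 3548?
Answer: -18987 + I*√159 ≈ -18987.0 + 12.61*I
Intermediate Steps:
y = I*√159 (y = √(-159) = I*√159 ≈ 12.61*I)
((y - 13110) - 2329) - 3548 = ((I*√159 - 13110) - 2329) - 3548 = ((-13110 + I*√159) - 2329) - 3548 = (-15439 + I*√159) - 3548 = -18987 + I*√159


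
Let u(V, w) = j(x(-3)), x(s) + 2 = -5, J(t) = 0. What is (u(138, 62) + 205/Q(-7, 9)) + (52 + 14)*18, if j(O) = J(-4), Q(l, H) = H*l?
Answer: 74639/63 ≈ 1184.7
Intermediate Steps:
x(s) = -7 (x(s) = -2 - 5 = -7)
j(O) = 0
u(V, w) = 0
(u(138, 62) + 205/Q(-7, 9)) + (52 + 14)*18 = (0 + 205/((9*(-7)))) + (52 + 14)*18 = (0 + 205/(-63)) + 66*18 = (0 + 205*(-1/63)) + 1188 = (0 - 205/63) + 1188 = -205/63 + 1188 = 74639/63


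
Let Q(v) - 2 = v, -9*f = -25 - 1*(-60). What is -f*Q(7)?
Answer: 35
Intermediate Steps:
f = -35/9 (f = -(-25 - 1*(-60))/9 = -(-25 + 60)/9 = -⅑*35 = -35/9 ≈ -3.8889)
Q(v) = 2 + v
-f*Q(7) = -(-35)*(2 + 7)/9 = -(-35)*9/9 = -1*(-35) = 35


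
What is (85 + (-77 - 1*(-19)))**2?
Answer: 729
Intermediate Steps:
(85 + (-77 - 1*(-19)))**2 = (85 + (-77 + 19))**2 = (85 - 58)**2 = 27**2 = 729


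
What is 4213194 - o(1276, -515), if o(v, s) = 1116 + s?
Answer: 4212593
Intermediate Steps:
4213194 - o(1276, -515) = 4213194 - (1116 - 515) = 4213194 - 1*601 = 4213194 - 601 = 4212593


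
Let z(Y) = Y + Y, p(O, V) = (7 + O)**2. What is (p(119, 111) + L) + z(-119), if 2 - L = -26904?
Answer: 42544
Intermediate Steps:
L = 26906 (L = 2 - 1*(-26904) = 2 + 26904 = 26906)
z(Y) = 2*Y
(p(119, 111) + L) + z(-119) = ((7 + 119)**2 + 26906) + 2*(-119) = (126**2 + 26906) - 238 = (15876 + 26906) - 238 = 42782 - 238 = 42544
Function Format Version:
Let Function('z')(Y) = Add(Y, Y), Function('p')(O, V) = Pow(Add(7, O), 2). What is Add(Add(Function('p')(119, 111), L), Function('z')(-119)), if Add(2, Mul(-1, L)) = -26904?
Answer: 42544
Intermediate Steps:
L = 26906 (L = Add(2, Mul(-1, -26904)) = Add(2, 26904) = 26906)
Function('z')(Y) = Mul(2, Y)
Add(Add(Function('p')(119, 111), L), Function('z')(-119)) = Add(Add(Pow(Add(7, 119), 2), 26906), Mul(2, -119)) = Add(Add(Pow(126, 2), 26906), -238) = Add(Add(15876, 26906), -238) = Add(42782, -238) = 42544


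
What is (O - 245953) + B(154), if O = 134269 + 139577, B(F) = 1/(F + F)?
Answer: 8591045/308 ≈ 27893.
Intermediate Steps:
B(F) = 1/(2*F)
O = 273846
(O - 245953) + B(154) = (273846 - 245953) + (1/2)/154 = 27893 + (1/2)*(1/154) = 27893 + 1/308 = 8591045/308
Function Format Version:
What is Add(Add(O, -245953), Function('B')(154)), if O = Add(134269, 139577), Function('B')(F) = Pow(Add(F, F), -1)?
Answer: Rational(8591045, 308) ≈ 27893.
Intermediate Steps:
Function('B')(F) = Mul(Rational(1, 2), Pow(F, -1)) (Function('B')(F) = Pow(Mul(2, F), -1) = Mul(Rational(1, 2), Pow(F, -1)))
O = 273846
Add(Add(O, -245953), Function('B')(154)) = Add(Add(273846, -245953), Mul(Rational(1, 2), Pow(154, -1))) = Add(27893, Mul(Rational(1, 2), Rational(1, 154))) = Add(27893, Rational(1, 308)) = Rational(8591045, 308)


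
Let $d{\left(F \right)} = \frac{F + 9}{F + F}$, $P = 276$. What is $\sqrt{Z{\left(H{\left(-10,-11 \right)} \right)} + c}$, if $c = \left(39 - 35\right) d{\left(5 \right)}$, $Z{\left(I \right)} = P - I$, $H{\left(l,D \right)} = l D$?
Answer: $\frac{\sqrt{4290}}{5} \approx 13.1$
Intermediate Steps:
$H{\left(l,D \right)} = D l$
$d{\left(F \right)} = \frac{9 + F}{2 F}$
$Z{\left(I \right)} = 276 - I$
$c = \frac{28}{5}$ ($c = \left(39 - 35\right) \frac{9 + 5}{2 \cdot 5} = 4 \cdot \frac{1}{2} \cdot \frac{1}{5} \cdot 14 = 4 \cdot \frac{7}{5} = \frac{28}{5} \approx 5.6$)
$\sqrt{Z{\left(H{\left(-10,-11 \right)} \right)} + c} = \sqrt{\left(276 - \left(-11\right) \left(-10\right)\right) + \frac{28}{5}} = \sqrt{\left(276 - 110\right) + \frac{28}{5}} = \sqrt{166 + \frac{28}{5}} = \sqrt{\frac{858}{5}} = \frac{\sqrt{4290}}{5}$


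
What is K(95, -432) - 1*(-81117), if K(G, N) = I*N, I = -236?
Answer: 183069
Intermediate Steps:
K(G, N) = -236*N
K(95, -432) - 1*(-81117) = -236*(-432) - 1*(-81117) = 101952 + 81117 = 183069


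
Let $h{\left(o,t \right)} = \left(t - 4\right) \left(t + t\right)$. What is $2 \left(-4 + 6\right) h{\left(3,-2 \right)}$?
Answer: $96$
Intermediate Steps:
$h{\left(o,t \right)} = 2 t \left(-4 + t\right)$ ($h{\left(o,t \right)} = \left(-4 + t\right) 2 t = 2 t \left(-4 + t\right)$)
$2 \left(-4 + 6\right) h{\left(3,-2 \right)} = 2 \left(-4 + 6\right) 2 \left(-2\right) \left(-4 - 2\right) = 2 \cdot 2 \cdot 2 \left(-2\right) \left(-6\right) = 4 \cdot 24 = 96$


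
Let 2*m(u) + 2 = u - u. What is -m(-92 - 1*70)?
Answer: 1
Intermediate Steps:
m(u) = -1 (m(u) = -1 + (u - u)/2 = -1 + (½)*0 = -1 + 0 = -1)
-m(-92 - 1*70) = -1*(-1) = 1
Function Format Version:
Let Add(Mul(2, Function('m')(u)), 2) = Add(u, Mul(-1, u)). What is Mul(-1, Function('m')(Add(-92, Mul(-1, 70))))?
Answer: 1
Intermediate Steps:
Function('m')(u) = -1 (Function('m')(u) = Add(-1, Mul(Rational(1, 2), Add(u, Mul(-1, u)))) = Add(-1, Mul(Rational(1, 2), 0)) = Add(-1, 0) = -1)
Mul(-1, Function('m')(Add(-92, Mul(-1, 70)))) = Mul(-1, -1) = 1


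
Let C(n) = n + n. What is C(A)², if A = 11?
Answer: 484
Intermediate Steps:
C(n) = 2*n
C(A)² = (2*11)² = 22² = 484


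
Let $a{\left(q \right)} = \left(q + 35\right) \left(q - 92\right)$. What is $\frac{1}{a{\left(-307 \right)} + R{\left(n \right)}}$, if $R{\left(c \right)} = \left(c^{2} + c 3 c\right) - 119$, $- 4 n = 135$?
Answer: $\frac{4}{451861} \approx 8.8523 \cdot 10^{-6}$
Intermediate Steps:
$a{\left(q \right)} = \left(-92 + q\right) \left(35 + q\right)$ ($a{\left(q \right)} = \left(35 + q\right) \left(-92 + q\right) = \left(-92 + q\right) \left(35 + q\right)$)
$n = - \frac{135}{4}$ ($n = \left(- \frac{1}{4}\right) 135 = - \frac{135}{4} \approx -33.75$)
$R{\left(c \right)} = -119 + 4 c^{2}$ ($R{\left(c \right)} = \left(c^{2} + 3 c c\right) - 119 = \left(c^{2} + 3 c^{2}\right) - 119 = 4 c^{2} - 119 = -119 + 4 c^{2}$)
$\frac{1}{a{\left(-307 \right)} + R{\left(n \right)}} = \frac{1}{\left(-3220 + \left(-307\right)^{2} - -17499\right) - \left(119 - 4 \left(- \frac{135}{4}\right)^{2}\right)} = \frac{1}{\left(-3220 + 94249 + 17499\right) + \left(-119 + 4 \cdot \frac{18225}{16}\right)} = \frac{1}{108528 + \left(-119 + \frac{18225}{4}\right)} = \frac{1}{108528 + \frac{17749}{4}} = \frac{1}{\frac{451861}{4}} = \frac{4}{451861}$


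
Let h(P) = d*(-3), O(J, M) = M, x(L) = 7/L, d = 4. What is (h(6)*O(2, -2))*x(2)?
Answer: 84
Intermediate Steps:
h(P) = -12 (h(P) = 4*(-3) = -12)
(h(6)*O(2, -2))*x(2) = (-12*(-2))*(7/2) = 24*(7*(1/2)) = 24*(7/2) = 84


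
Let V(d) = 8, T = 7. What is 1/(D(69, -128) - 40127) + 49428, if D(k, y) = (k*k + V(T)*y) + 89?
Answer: 1794285827/36301 ≈ 49428.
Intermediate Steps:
D(k, y) = 89 + k² + 8*y (D(k, y) = (k*k + 8*y) + 89 = (k² + 8*y) + 89 = 89 + k² + 8*y)
1/(D(69, -128) - 40127) + 49428 = 1/((89 + 69² + 8*(-128)) - 40127) + 49428 = 1/((89 + 4761 - 1024) - 40127) + 49428 = 1/(3826 - 40127) + 49428 = 1/(-36301) + 49428 = -1/36301 + 49428 = 1794285827/36301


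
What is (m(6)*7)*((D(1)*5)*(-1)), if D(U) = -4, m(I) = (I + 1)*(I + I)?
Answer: 11760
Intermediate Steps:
m(I) = 2*I*(1 + I) (m(I) = (1 + I)*(2*I) = 2*I*(1 + I))
(m(6)*7)*((D(1)*5)*(-1)) = ((2*6*(1 + 6))*7)*(-4*5*(-1)) = ((2*6*7)*7)*(-20*(-1)) = (84*7)*20 = 588*20 = 11760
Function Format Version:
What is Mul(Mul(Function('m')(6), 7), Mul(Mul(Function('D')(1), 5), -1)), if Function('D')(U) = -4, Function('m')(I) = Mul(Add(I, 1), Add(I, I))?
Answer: 11760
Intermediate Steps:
Function('m')(I) = Mul(2, I, Add(1, I)) (Function('m')(I) = Mul(Add(1, I), Mul(2, I)) = Mul(2, I, Add(1, I)))
Mul(Mul(Function('m')(6), 7), Mul(Mul(Function('D')(1), 5), -1)) = Mul(Mul(Mul(2, 6, Add(1, 6)), 7), Mul(Mul(-4, 5), -1)) = Mul(Mul(Mul(2, 6, 7), 7), Mul(-20, -1)) = Mul(Mul(84, 7), 20) = Mul(588, 20) = 11760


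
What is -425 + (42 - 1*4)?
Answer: -387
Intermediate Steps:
-425 + (42 - 1*4) = -425 + (42 - 4) = -425 + 38 = -387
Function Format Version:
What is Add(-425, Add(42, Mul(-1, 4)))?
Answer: -387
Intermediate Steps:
Add(-425, Add(42, Mul(-1, 4))) = Add(-425, Add(42, -4)) = Add(-425, 38) = -387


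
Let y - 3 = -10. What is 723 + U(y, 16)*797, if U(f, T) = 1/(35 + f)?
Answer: 21041/28 ≈ 751.46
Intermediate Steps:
y = -7 (y = 3 - 10 = -7)
723 + U(y, 16)*797 = 723 + 797/(35 - 7) = 723 + 797/28 = 21041/28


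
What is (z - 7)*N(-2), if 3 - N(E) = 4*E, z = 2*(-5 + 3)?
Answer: -121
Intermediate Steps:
z = -4 (z = 2*(-2) = -4)
N(E) = 3 - 4*E
(z - 7)*N(-2) = (-4 - 7)*(3 - 4*(-2)) = -11*(3 + 8) = -11*11 = -121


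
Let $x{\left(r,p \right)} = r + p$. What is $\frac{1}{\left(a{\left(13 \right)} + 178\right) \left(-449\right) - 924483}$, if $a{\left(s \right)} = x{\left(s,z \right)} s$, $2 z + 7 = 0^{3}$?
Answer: $- \frac{2}{2119713} \approx -9.4352 \cdot 10^{-7}$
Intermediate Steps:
$z = - \frac{7}{2}$ ($z = - \frac{7}{2} + \frac{0^{3}}{2} = - \frac{7}{2} + \frac{1}{2} \cdot 0 = - \frac{7}{2} + 0 = - \frac{7}{2} \approx -3.5$)
$x{\left(r,p \right)} = p + r$
$a{\left(s \right)} = s \left(- \frac{7}{2} + s\right)$ ($a{\left(s \right)} = \left(- \frac{7}{2} + s\right) s = s \left(- \frac{7}{2} + s\right)$)
$\frac{1}{\left(a{\left(13 \right)} + 178\right) \left(-449\right) - 924483} = \frac{1}{\left(\frac{1}{2} \cdot 13 \left(-7 + 2 \cdot 13\right) + 178\right) \left(-449\right) - 924483} = \frac{1}{\left(\frac{1}{2} \cdot 13 \left(-7 + 26\right) + 178\right) \left(-449\right) - 924483} = \frac{1}{\left(\frac{1}{2} \cdot 13 \cdot 19 + 178\right) \left(-449\right) - 924483} = \frac{1}{\left(\frac{247}{2} + 178\right) \left(-449\right) - 924483} = \frac{1}{\frac{603}{2} \left(-449\right) - 924483} = \frac{1}{- \frac{270747}{2} - 924483} = \frac{1}{- \frac{2119713}{2}} = - \frac{2}{2119713}$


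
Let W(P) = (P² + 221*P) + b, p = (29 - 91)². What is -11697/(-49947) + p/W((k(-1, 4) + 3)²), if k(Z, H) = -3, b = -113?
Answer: -63558169/1881337 ≈ -33.784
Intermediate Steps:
p = 3844 (p = (-62)² = 3844)
W(P) = -113 + P² + 221*P (W(P) = (P² + 221*P) - 113 = -113 + P² + 221*P)
-11697/(-49947) + p/W((k(-1, 4) + 3)²) = -11697/(-49947) + 3844/(-113 + ((-3 + 3)²)² + 221*(-3 + 3)²) = -11697*(-1/49947) + 3844/(-113 + (0²)² + 221*0²) = 3899/16649 + 3844/(-113 + 0² + 221*0) = 3899/16649 + 3844/(-113 + 0 + 0) = 3899/16649 + 3844/(-113) = 3899/16649 + 3844*(-1/113) = 3899/16649 - 3844/113 = -63558169/1881337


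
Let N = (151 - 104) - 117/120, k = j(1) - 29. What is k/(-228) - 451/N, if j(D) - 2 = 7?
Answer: -1019075/104937 ≈ -9.7113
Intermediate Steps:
j(D) = 9 (j(D) = 2 + 7 = 9)
k = -20 (k = 9 - 29 = -20)
N = 1841/40 (N = 47 - 117*1/120 = 47 - 39/40 = 1841/40 ≈ 46.025)
k/(-228) - 451/N = -20/(-228) - 451/1841/40 = -20*(-1/228) - 451*40/1841 = 5/57 - 18040/1841 = -1019075/104937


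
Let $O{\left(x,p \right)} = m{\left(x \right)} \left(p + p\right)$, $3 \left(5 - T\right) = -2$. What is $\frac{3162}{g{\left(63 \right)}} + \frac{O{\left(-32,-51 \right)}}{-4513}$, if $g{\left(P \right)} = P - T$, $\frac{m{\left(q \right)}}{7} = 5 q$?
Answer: $\frac{11580519}{388118} \approx 29.838$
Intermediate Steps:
$m{\left(q \right)} = 35 q$ ($m{\left(q \right)} = 7 \cdot 5 q = 35 q$)
$T = \frac{17}{3}$ ($T = 5 - - \frac{2}{3} = 5 + \frac{2}{3} = \frac{17}{3} \approx 5.6667$)
$O{\left(x,p \right)} = 70 p x$ ($O{\left(x,p \right)} = 35 x \left(p + p\right) = 35 x 2 p = 70 p x$)
$g{\left(P \right)} = - \frac{17}{3} + P$ ($g{\left(P \right)} = P - \frac{17}{3} = - \frac{17}{3} + P$)
$\frac{3162}{g{\left(63 \right)}} + \frac{O{\left(-32,-51 \right)}}{-4513} = \frac{3162}{- \frac{17}{3} + 63} + \frac{70 \left(-51\right) \left(-32\right)}{-4513} = \frac{3162}{\frac{172}{3}} + 114240 \left(- \frac{1}{4513}\right) = 3162 \cdot \frac{3}{172} - \frac{114240}{4513} = \frac{4743}{86} - \frac{114240}{4513} = \frac{11580519}{388118}$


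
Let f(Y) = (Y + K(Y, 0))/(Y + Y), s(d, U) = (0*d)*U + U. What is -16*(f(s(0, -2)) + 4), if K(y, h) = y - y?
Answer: -72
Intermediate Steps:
K(y, h) = 0
s(d, U) = U (s(d, U) = 0*U + U = 0 + U = U)
f(Y) = 1/2 (f(Y) = (Y + 0)/(Y + Y) = Y/((2*Y)) = Y*(1/(2*Y)) = 1/2)
-16*(f(s(0, -2)) + 4) = -16*(1/2 + 4) = -16*9/2 = -72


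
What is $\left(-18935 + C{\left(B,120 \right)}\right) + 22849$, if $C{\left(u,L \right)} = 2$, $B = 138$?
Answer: $3916$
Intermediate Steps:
$\left(-18935 + C{\left(B,120 \right)}\right) + 22849 = \left(-18935 + 2\right) + 22849 = -18933 + 22849 = 3916$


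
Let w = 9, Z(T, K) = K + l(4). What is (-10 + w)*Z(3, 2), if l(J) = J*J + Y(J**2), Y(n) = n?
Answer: -34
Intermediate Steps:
l(J) = 2*J**2 (l(J) = J*J + J**2 = J**2 + J**2 = 2*J**2)
Z(T, K) = 32 + K (Z(T, K) = K + 2*4**2 = K + 2*16 = K + 32 = 32 + K)
(-10 + w)*Z(3, 2) = (-10 + 9)*(32 + 2) = -1*34 = -34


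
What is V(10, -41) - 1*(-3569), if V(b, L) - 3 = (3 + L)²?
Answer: 5016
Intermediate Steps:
V(b, L) = 3 + (3 + L)²
V(10, -41) - 1*(-3569) = (3 + (3 - 41)²) - 1*(-3569) = (3 + (-38)²) + 3569 = (3 + 1444) + 3569 = 1447 + 3569 = 5016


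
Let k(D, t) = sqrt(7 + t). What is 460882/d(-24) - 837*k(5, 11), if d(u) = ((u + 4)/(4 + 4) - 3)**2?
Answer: 1843528/121 - 2511*sqrt(2) ≈ 11685.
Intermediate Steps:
d(u) = (-5/2 + u/8)**2 (d(u) = ((4 + u)/8 - 3)**2 = ((4 + u)*(1/8) - 3)**2 = ((1/2 + u/8) - 3)**2 = (-5/2 + u/8)**2)
460882/d(-24) - 837*k(5, 11) = 460882/(((-20 - 24)**2/64)) - 837*sqrt(7 + 11) = 460882/(((1/64)*(-44)**2)) - 837*sqrt(18) = 460882/(((1/64)*1936)) - 837*3*sqrt(2) = 460882/(121/4) - 2511*sqrt(2) = 460882*(4/121) - 2511*sqrt(2) = 1843528/121 - 2511*sqrt(2)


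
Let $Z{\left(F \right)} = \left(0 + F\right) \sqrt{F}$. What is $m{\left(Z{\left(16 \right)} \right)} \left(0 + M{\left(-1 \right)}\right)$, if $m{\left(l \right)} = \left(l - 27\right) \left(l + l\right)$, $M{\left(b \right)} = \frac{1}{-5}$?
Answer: $- \frac{4736}{5} \approx -947.2$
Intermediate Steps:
$M{\left(b \right)} = - \frac{1}{5}$
$Z{\left(F \right)} = F^{\frac{3}{2}}$ ($Z{\left(F \right)} = F \sqrt{F} = F^{\frac{3}{2}}$)
$m{\left(l \right)} = 2 l \left(-27 + l\right)$ ($m{\left(l \right)} = \left(-27 + l\right) 2 l = 2 l \left(-27 + l\right)$)
$m{\left(Z{\left(16 \right)} \right)} \left(0 + M{\left(-1 \right)}\right) = 2 \cdot 16^{\frac{3}{2}} \left(-27 + 16^{\frac{3}{2}}\right) \left(0 - \frac{1}{5}\right) = 2 \cdot 64 \left(-27 + 64\right) \left(- \frac{1}{5}\right) = 2 \cdot 64 \cdot 37 \left(- \frac{1}{5}\right) = 4736 \left(- \frac{1}{5}\right) = - \frac{4736}{5}$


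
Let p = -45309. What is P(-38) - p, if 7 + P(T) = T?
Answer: 45264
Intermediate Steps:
P(T) = -7 + T
P(-38) - p = (-7 - 38) - 1*(-45309) = -45 + 45309 = 45264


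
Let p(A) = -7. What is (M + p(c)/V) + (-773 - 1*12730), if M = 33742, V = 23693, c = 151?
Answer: 479522620/23693 ≈ 20239.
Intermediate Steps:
(M + p(c)/V) + (-773 - 1*12730) = (33742 - 7/23693) + (-773 - 1*12730) = (33742 - 7*1/23693) + (-773 - 12730) = (33742 - 7/23693) - 13503 = 799449199/23693 - 13503 = 479522620/23693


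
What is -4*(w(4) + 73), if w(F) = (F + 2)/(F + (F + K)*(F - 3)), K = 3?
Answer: -3236/11 ≈ -294.18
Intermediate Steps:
w(F) = (2 + F)/(F + (-3 + F)*(3 + F)) (w(F) = (F + 2)/(F + (F + 3)*(F - 3)) = (2 + F)/(F + (3 + F)*(-3 + F)) = (2 + F)/(F + (-3 + F)*(3 + F)))
-4*(w(4) + 73) = -4*((2 + 4)/(-9 + 4 + 4²) + 73) = -4*(6/(-9 + 4 + 16) + 73) = -4*(6/11 + 73) = -4*809/11 = -3236/11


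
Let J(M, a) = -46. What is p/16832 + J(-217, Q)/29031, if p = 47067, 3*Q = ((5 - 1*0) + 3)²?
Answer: 1365627805/488649792 ≈ 2.7947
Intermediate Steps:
Q = 64/3 (Q = ((5 - 1*0) + 3)²/3 = ((5 + 0) + 3)²/3 = (5 + 3)²/3 = (⅓)*8² = (⅓)*64 = 64/3 ≈ 21.333)
p/16832 + J(-217, Q)/29031 = 47067/16832 - 46/29031 = 1365627805/488649792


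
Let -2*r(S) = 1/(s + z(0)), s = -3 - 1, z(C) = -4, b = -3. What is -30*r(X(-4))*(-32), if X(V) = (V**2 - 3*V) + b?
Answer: 60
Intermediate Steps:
X(V) = -3 + V**2 - 3*V (X(V) = (V**2 - 3*V) - 3 = -3 + V**2 - 3*V)
s = -4
r(S) = 1/16 (r(S) = -1/(2*(-4 - 4)) = -1/2/(-8) = -1/2*(-1/8) = 1/16)
-30*r(X(-4))*(-32) = -30*1/16*(-32) = -15/8*(-32) = 60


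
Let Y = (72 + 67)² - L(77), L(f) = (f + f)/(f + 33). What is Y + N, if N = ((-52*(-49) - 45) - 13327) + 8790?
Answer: 86428/5 ≈ 17286.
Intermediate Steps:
L(f) = 2*f/(33 + f) (L(f) = (2*f)/(33 + f) = 2*f/(33 + f))
N = -2034 (N = ((2548 - 45) - 13327) + 8790 = (2503 - 13327) + 8790 = -10824 + 8790 = -2034)
Y = 96598/5 (Y = (72 + 67)² - 2*77/(33 + 77) = 139² - 2*77/110 = 19321 - 2*77/110 = 19321 - 1*7/5 = 19321 - 7/5 = 96598/5 ≈ 19320.)
Y + N = 96598/5 - 2034 = 86428/5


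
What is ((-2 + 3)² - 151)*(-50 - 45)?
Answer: 14250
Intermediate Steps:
((-2 + 3)² - 151)*(-50 - 45) = (1² - 151)*(-95) = (1 - 151)*(-95) = -150*(-95) = 14250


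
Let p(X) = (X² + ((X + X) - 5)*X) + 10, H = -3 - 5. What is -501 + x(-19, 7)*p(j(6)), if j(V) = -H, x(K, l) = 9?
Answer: 957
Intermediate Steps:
H = -8
j(V) = 8 (j(V) = -1*(-8) = 8)
p(X) = 10 + X² + X*(-5 + 2*X) (p(X) = (X² + (2*X - 5)*X) + 10 = (X² + (-5 + 2*X)*X) + 10 = (X² + X*(-5 + 2*X)) + 10 = 10 + X² + X*(-5 + 2*X))
-501 + x(-19, 7)*p(j(6)) = -501 + 9*(10 - 5*8 + 3*8²) = -501 + 9*(10 - 40 + 3*64) = -501 + 9*(10 - 40 + 192) = -501 + 9*162 = -501 + 1458 = 957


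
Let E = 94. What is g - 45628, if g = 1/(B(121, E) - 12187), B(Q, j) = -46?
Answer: -558167325/12233 ≈ -45628.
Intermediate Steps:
g = -1/12233 (g = 1/(-46 - 12187) = 1/(-12233) = -1/12233 ≈ -8.1746e-5)
g - 45628 = -1/12233 - 45628 = -558167325/12233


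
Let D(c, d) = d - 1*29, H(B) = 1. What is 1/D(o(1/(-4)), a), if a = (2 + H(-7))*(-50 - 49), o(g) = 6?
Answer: -1/326 ≈ -0.0030675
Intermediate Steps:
a = -297 (a = (2 + 1)*(-50 - 49) = 3*(-99) = -297)
D(c, d) = -29 + d (D(c, d) = d - 29 = -29 + d)
1/D(o(1/(-4)), a) = 1/(-29 - 297) = 1/(-326) = -1/326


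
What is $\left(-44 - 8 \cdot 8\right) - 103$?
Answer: $-211$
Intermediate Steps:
$\left(-44 - 8 \cdot 8\right) - 103 = \left(-44 - 64\right) - 103 = -108 - 103 = -211$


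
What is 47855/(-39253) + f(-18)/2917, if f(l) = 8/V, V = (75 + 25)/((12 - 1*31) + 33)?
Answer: -205219223/168383825 ≈ -1.2188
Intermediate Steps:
V = 50/7 (V = 100/((12 - 31) + 33) = 100/(-19 + 33) = 100/14 = 100*(1/14) = 50/7 ≈ 7.1429)
f(l) = 28/25 (f(l) = 8/(50/7) = 8*(7/50) = 28/25)
47855/(-39253) + f(-18)/2917 = 47855/(-39253) + (28/25)/2917 = 47855*(-1/39253) + (28/25)*(1/2917) = -2815/2309 + 28/72925 = -205219223/168383825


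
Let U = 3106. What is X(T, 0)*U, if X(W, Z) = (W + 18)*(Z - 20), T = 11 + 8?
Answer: -2298440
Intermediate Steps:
T = 19
X(W, Z) = (-20 + Z)*(18 + W) (X(W, Z) = (18 + W)*(-20 + Z) = (-20 + Z)*(18 + W))
X(T, 0)*U = (-360 - 20*19 + 18*0 + 19*0)*3106 = (-360 - 380 + 0 + 0)*3106 = -740*3106 = -2298440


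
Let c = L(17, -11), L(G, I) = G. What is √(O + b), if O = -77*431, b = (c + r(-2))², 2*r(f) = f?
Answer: 3*I*√3659 ≈ 181.47*I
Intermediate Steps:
c = 17
r(f) = f/2
b = 256 (b = (17 + (½)*(-2))² = (17 - 1)² = 16² = 256)
O = -33187
√(O + b) = √(-33187 + 256) = √(-32931) = 3*I*√3659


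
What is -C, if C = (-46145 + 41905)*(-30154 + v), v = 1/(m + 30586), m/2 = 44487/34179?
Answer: -11139059868580860/87123989 ≈ -1.2785e+8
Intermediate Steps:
m = 29658/11393 (m = 2*(44487/34179) = 2*(44487*(1/34179)) = 2*(14829/11393) = 29658/11393 ≈ 2.6032)
v = 11393/348495956 (v = 1/(29658/11393 + 30586) = 1/(348495956/11393) = 11393/348495956 ≈ 3.2692e-5)
C = 11139059868580860/87123989 (C = (-46145 + 41905)*(-30154 + 11393/348495956) = -4240*(-10508547045831/348495956) = 11139059868580860/87123989 ≈ 1.2785e+8)
-C = -1*11139059868580860/87123989 = -11139059868580860/87123989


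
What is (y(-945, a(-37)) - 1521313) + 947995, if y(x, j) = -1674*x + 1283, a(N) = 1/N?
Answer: 1009895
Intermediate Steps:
y(x, j) = 1283 - 1674*x
(y(-945, a(-37)) - 1521313) + 947995 = ((1283 - 1674*(-945)) - 1521313) + 947995 = ((1283 + 1581930) - 1521313) + 947995 = (1583213 - 1521313) + 947995 = 61900 + 947995 = 1009895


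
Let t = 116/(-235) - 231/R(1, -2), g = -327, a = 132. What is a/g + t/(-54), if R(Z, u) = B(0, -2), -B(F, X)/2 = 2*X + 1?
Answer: 293641/922140 ≈ 0.31843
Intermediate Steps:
B(F, X) = -2 - 4*X (B(F, X) = -2*(2*X + 1) = -2*(1 + 2*X) = -2 - 4*X)
R(Z, u) = 6 (R(Z, u) = -2 - 4*(-2) = -2 + 8 = 6)
t = -18327/470 (t = 116/(-235) - 231/6 = 116*(-1/235) - 231*⅙ = -116/235 - 77/2 = -18327/470 ≈ -38.994)
a/g + t/(-54) = 132/(-327) - 18327/470/(-54) = 132*(-1/327) - 18327/470*(-1/54) = -44/109 + 6109/8460 = 293641/922140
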